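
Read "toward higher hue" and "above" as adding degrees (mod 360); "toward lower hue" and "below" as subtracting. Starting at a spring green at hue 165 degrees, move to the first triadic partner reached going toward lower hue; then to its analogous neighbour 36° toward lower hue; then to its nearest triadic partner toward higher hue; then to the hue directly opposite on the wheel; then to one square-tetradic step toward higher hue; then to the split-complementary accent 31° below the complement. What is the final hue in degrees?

188°

165 − 120 = 45°   (triadic ↓)
45 − 36 = 9°   (analog 36° ↓)
9 + 120 = 129°   (triadic ↑)
129 + 180 = 309°   (complement)
309 + 90 = 399 → 399 − 360 = 39°   (square ↑)
39 + 149 = 188°   (split-comp 31° ↓)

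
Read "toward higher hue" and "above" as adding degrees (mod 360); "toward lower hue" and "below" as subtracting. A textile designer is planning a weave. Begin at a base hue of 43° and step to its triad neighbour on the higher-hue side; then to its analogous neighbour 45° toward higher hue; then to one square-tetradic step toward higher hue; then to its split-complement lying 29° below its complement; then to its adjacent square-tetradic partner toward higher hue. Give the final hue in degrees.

179°

43 + 120 = 163°   (triadic ↑)
163 + 45 = 208°   (analog 45° ↑)
208 + 90 = 298°   (square ↑)
298 + 151 = 449 → 449 − 360 = 89°   (split-comp 29° ↓)
89 + 90 = 179°   (square ↑)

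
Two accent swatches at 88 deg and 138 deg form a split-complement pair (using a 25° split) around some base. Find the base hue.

293°

The accents sit 25° either side of the complement, so the complement is their short-arc midpoint on the wheel.
Short-arc midpoint of 88° and 138°: 113°.
Base is 180° from the complement: 113 − 180 = -67 → -67 + 360 = 293°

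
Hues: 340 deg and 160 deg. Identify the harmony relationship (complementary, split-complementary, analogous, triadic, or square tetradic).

complementary

Sort the hues: 160°, 340°.
Successive gaps around the wheel: 180°, 180°.
Two hues 180° apart are complementary.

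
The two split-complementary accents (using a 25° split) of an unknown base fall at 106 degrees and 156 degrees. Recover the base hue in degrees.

311°

The accents sit 25° either side of the complement, so the complement is their short-arc midpoint on the wheel.
Short-arc midpoint of 106° and 156°: 131°.
Base is 180° from the complement: 131 − 180 = -49 → -49 + 360 = 311°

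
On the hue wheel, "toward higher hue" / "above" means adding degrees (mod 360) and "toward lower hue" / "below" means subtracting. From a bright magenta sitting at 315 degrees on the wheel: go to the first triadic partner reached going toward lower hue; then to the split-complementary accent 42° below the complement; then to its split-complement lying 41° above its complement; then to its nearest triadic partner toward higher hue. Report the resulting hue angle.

315 − 120 = 195°   (triadic ↓)
195 + 138 = 333°   (split-comp 42° ↓)
333 + 221 = 554 → 554 − 360 = 194°   (split-comp 41° ↑)
194 + 120 = 314°   (triadic ↑)

314°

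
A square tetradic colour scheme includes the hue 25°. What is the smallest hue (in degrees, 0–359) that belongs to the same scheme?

25°

A square tetradic scheme places four hues every 90°.
The full set through 25° is {25°, 115°, 205°, 295°}.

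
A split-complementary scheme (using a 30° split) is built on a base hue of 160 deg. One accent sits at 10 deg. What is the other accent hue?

Split-complementary hues sit 30° either side of the complement.
Complement of the base 160°: 160 + 180 = 340°
The given accent 10° is 30° one side of 340°; the other accent sits 30° the other side: 340 − 30 = 310°

310°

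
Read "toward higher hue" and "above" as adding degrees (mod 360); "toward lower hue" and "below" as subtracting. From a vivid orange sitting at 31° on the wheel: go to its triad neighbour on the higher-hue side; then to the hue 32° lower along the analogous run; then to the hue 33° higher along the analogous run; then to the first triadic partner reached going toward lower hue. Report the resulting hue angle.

32°

31 + 120 = 151°   (triadic ↑)
151 − 32 = 119°   (analog 32° ↓)
119 + 33 = 152°   (analog 33° ↑)
152 − 120 = 32°   (triadic ↓)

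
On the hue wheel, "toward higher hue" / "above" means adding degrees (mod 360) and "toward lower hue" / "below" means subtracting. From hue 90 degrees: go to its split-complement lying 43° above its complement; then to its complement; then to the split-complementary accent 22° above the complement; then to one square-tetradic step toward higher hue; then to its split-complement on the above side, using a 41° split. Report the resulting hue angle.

286°

+223° (split-comp 43° ↑): 90 + 223 = 313°
+180° (complement): 313 + 180 = 493 → 493 − 360 = 133°
+202° (split-comp 22° ↑): 133 + 202 = 335°
+90° (square ↑): 335 + 90 = 425 → 425 − 360 = 65°
+221° (split-comp 41° ↑): 65 + 221 = 286°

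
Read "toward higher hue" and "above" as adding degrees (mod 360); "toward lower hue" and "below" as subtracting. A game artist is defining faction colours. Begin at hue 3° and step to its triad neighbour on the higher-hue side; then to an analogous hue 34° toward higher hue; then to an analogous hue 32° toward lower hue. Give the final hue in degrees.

125°

+120° (triadic ↑): 3 + 120 = 123°
+34° (analog 34° ↑): 123 + 34 = 157°
−32° (analog 32° ↓): 157 − 32 = 125°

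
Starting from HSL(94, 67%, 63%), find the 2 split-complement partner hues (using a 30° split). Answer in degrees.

Split-complementary hues sit 30° either side of the complement.
Complement of 94°: 94 + 180 = 274°
274 − 30 = 244°
274 + 30 = 304°

244° and 304°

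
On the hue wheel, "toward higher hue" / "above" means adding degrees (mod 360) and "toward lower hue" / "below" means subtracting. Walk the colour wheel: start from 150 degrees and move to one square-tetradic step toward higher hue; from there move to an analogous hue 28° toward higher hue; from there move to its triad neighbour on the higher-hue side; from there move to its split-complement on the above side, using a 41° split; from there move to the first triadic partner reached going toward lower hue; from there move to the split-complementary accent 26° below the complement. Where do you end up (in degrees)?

283°

square ↑ +90°: 150 + 90 = 240°
analog 28° ↑ +28°: 240 + 28 = 268°
triadic ↑ +120°: 268 + 120 = 388 → 388 − 360 = 28°
split-comp 41° ↑ +221°: 28 + 221 = 249°
triadic ↓ −120°: 249 − 120 = 129°
split-comp 26° ↓ +154°: 129 + 154 = 283°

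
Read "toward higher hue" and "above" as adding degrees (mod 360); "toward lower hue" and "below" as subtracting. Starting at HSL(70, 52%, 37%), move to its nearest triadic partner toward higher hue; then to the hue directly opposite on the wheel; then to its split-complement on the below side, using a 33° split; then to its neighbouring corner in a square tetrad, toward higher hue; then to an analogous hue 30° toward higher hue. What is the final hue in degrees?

70 + 120 = 190°   (triadic ↑)
190 + 180 = 370 → 370 − 360 = 10°   (complement)
10 + 147 = 157°   (split-comp 33° ↓)
157 + 90 = 247°   (square ↑)
247 + 30 = 277°   (analog 30° ↑)

277°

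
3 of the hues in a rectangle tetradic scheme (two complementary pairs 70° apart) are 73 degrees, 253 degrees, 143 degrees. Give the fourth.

A rectangular tetradic uses two complementary pairs 70° apart: offsets 0°, 70°, 180°, 250°.
Among {73°, 143°, 253°}, 253° and 73° are a 180° pair.
The remaining hue 143° needs its own complement: 143 + 180 = 323°

323°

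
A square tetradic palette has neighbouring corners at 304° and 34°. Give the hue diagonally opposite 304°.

124°

A square tetradic scheme places four hues 90° apart; opposite corners are 180° apart.
304 + 180 = 484 → 484 − 360 = 124°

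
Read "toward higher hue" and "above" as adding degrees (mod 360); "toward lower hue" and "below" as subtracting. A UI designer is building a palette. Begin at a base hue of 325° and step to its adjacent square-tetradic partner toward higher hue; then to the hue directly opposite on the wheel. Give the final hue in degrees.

235°

+90° (square ↑): 325 + 90 = 415 → 415 − 360 = 55°
+180° (complement): 55 + 180 = 235°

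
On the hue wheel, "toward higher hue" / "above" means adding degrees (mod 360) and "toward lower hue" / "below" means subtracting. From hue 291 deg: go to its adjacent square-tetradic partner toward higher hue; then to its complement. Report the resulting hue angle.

201°

square ↑ +90°: 291 + 90 = 381 → 381 − 360 = 21°
complement +180°: 21 + 180 = 201°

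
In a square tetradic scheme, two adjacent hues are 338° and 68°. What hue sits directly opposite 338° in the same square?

158°

A square tetradic scheme places four hues 90° apart; opposite corners are 180° apart.
338 + 180 = 518 → 518 − 360 = 158°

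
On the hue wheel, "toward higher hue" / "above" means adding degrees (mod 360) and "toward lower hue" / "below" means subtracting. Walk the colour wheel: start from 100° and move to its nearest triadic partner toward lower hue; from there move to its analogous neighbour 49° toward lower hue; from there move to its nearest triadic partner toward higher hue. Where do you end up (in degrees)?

100 − 120 = -20 → -20 + 360 = 340°   (triadic ↓)
340 − 49 = 291°   (analog 49° ↓)
291 + 120 = 411 → 411 − 360 = 51°   (triadic ↑)

51°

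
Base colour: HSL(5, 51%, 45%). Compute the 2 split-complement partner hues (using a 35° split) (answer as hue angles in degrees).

Complement of 5°: 5 + 180 = 185°
185 − 35 = 150°
185 + 35 = 220°

150° and 220°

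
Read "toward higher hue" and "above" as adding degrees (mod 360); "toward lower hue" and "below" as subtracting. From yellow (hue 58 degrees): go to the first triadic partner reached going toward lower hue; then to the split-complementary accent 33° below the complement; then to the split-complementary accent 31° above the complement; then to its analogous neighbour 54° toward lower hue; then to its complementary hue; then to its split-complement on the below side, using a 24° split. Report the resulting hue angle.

triadic ↓ −120°: 58 − 120 = -62 → -62 + 360 = 298°
split-comp 33° ↓ +147°: 298 + 147 = 445 → 445 − 360 = 85°
split-comp 31° ↑ +211°: 85 + 211 = 296°
analog 54° ↓ −54°: 296 − 54 = 242°
complement +180°: 242 + 180 = 422 → 422 − 360 = 62°
split-comp 24° ↓ +156°: 62 + 156 = 218°

218°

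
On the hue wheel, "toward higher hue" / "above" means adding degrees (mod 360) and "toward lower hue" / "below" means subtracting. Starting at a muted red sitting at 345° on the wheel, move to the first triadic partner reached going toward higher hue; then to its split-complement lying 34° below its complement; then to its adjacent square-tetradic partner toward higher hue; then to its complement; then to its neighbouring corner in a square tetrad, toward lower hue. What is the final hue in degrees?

71°

triadic ↑ +120°: 345 + 120 = 465 → 465 − 360 = 105°
split-comp 34° ↓ +146°: 105 + 146 = 251°
square ↑ +90°: 251 + 90 = 341°
complement +180°: 341 + 180 = 521 → 521 − 360 = 161°
square ↓ −90°: 161 − 90 = 71°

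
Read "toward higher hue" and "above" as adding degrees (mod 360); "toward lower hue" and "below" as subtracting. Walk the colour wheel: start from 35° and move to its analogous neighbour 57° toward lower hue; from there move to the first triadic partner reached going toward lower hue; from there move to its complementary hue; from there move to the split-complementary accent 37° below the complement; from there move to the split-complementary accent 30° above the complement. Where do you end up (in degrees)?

35 − 57 = -22 → -22 + 360 = 338°   (analog 57° ↓)
338 − 120 = 218°   (triadic ↓)
218 + 180 = 398 → 398 − 360 = 38°   (complement)
38 + 143 = 181°   (split-comp 37° ↓)
181 + 210 = 391 → 391 − 360 = 31°   (split-comp 30° ↑)

31°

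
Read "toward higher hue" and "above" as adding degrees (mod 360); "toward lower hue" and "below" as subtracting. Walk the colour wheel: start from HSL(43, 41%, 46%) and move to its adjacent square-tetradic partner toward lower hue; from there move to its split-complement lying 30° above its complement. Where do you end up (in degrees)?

163°

43 − 90 = -47 → -47 + 360 = 313°   (square ↓)
313 + 210 = 523 → 523 − 360 = 163°   (split-comp 30° ↑)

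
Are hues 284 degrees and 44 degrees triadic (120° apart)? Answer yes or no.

Angular distance: |284 − 44| = 240; shorter arc = 360 − 240 = 120°.
Triadic (120° apart) requires 120°.

yes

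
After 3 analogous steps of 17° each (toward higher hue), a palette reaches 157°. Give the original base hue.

106°

3 steps of 17° (toward higher hue) give a net shift of +51°.
Start = end − shift: 157 − 51 = 106°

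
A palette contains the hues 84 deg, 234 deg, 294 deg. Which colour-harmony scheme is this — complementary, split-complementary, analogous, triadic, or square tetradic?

split-complementary

Sort the hues: 84°, 234°, 294°.
Successive gaps around the wheel: 150°, 60°, 150°.
Two 150° gaps and one 60° gap — a base hue opposite a pair of accents 30° either side of its complement — is the split-complementary pattern.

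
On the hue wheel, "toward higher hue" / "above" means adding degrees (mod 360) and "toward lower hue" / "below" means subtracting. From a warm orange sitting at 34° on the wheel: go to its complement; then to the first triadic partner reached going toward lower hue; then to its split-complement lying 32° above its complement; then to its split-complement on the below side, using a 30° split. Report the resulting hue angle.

+180° (complement): 34 + 180 = 214°
−120° (triadic ↓): 214 − 120 = 94°
+212° (split-comp 32° ↑): 94 + 212 = 306°
+150° (split-comp 30° ↓): 306 + 150 = 456 → 456 − 360 = 96°

96°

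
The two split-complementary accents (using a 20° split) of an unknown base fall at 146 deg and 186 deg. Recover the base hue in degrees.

The accents sit 20° either side of the complement, so the complement is their short-arc midpoint on the wheel.
Short-arc midpoint of 146° and 186°: 166°.
Base is 180° from the complement: 166 − 180 = -14 → -14 + 360 = 346°

346°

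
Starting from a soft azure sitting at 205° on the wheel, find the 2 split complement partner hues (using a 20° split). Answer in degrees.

Complement of 205°: 205 + 180 = 385 → 385 − 360 = 25°
25 − 20 = 5°
25 + 20 = 45°

5° and 45°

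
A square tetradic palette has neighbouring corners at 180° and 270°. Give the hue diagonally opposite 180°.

A square tetradic scheme places four hues 90° apart; opposite corners are 180° apart.
180 + 180 = 360 → 360 − 360 = 0°

0°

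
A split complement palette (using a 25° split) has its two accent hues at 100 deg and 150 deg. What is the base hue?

305°

The accents sit 25° either side of the complement, so the complement is their short-arc midpoint on the wheel.
Short-arc midpoint of 100° and 150°: 125°.
Base is 180° from the complement: 125 − 180 = -55 → -55 + 360 = 305°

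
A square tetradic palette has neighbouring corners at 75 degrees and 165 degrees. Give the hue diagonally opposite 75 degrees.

A square tetradic scheme places four hues 90° apart; opposite corners are 180° apart.
75 + 180 = 255°

255°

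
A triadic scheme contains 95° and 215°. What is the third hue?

A triad spaces three hues 120° apart.
The full set is {95°, 215°, 335°}.

335°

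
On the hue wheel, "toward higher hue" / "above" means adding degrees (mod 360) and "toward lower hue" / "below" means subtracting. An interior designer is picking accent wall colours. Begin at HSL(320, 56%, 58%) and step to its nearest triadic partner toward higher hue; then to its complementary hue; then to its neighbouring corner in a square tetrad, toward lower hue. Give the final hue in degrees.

320 + 120 = 440 → 440 − 360 = 80°   (triadic ↑)
80 + 180 = 260°   (complement)
260 − 90 = 170°   (square ↓)

170°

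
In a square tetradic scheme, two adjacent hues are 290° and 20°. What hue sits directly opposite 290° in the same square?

110°

A square tetradic scheme places four hues 90° apart; opposite corners are 180° apart.
290 + 180 = 470 → 470 − 360 = 110°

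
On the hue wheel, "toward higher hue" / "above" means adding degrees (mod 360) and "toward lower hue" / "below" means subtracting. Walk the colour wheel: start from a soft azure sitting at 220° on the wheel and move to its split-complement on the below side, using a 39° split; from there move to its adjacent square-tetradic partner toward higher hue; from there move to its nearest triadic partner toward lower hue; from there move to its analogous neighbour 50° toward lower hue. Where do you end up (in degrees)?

281°

split-comp 39° ↓ +141°: 220 + 141 = 361 → 361 − 360 = 1°
square ↑ +90°: 1 + 90 = 91°
triadic ↓ −120°: 91 − 120 = -29 → -29 + 360 = 331°
analog 50° ↓ −50°: 331 − 50 = 281°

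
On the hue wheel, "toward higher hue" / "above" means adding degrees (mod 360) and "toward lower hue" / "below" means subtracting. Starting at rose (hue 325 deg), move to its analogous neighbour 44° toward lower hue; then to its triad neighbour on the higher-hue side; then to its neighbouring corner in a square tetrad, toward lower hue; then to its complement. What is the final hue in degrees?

131°

325 − 44 = 281°   (analog 44° ↓)
281 + 120 = 401 → 401 − 360 = 41°   (triadic ↑)
41 − 90 = -49 → -49 + 360 = 311°   (square ↓)
311 + 180 = 491 → 491 − 360 = 131°   (complement)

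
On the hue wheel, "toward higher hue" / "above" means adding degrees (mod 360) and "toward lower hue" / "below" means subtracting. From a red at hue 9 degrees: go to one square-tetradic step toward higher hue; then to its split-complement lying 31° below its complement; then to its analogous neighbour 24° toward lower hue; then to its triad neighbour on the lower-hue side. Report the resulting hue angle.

square ↑ +90°: 9 + 90 = 99°
split-comp 31° ↓ +149°: 99 + 149 = 248°
analog 24° ↓ −24°: 248 − 24 = 224°
triadic ↓ −120°: 224 − 120 = 104°

104°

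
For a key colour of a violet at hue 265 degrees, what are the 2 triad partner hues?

25° and 145°

A triad places three hues 120° apart.
265 + 120 = 385 → 385 − 360 = 25°
265 + 240 = 505 → 505 − 360 = 145°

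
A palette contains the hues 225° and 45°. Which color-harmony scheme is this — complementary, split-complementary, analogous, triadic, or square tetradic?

complementary

Sort the hues: 45°, 225°.
Successive gaps around the wheel: 180°, 180°.
Two hues 180° apart are complementary.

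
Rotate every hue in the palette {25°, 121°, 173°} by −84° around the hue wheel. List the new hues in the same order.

301°, 37°, 89°

25 − 84 = -59 → -59 + 360 = 301°
121 − 84 = 37°
173 − 84 = 89°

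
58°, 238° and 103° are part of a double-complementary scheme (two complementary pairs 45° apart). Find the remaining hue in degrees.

283°

A rectangular tetradic uses two complementary pairs 45° apart: offsets 0°, 45°, 180°, 225°.
Among {58°, 103°, 238°}, 238° and 58° are a 180° pair.
The remaining hue 103° needs its own complement: 103 + 180 = 283°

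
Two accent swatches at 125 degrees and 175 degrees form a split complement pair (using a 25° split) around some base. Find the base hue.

The accents sit 25° either side of the complement, so the complement is their short-arc midpoint on the wheel.
Short-arc midpoint of 125° and 175°: 150°.
Base is 180° from the complement: 150 − 180 = -30 → -30 + 360 = 330°

330°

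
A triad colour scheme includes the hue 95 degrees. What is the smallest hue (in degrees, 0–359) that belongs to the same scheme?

A triad places three hues 120° apart.
The full set through 95° is {95°, 215°, 335°}.

95°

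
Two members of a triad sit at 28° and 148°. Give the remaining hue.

268°

A triad spaces three hues 120° apart.
The full set is {28°, 148°, 268°}.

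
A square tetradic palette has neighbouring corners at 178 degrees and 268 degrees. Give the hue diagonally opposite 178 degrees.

358°

A square tetradic scheme places four hues 90° apart; opposite corners are 180° apart.
178 + 180 = 358°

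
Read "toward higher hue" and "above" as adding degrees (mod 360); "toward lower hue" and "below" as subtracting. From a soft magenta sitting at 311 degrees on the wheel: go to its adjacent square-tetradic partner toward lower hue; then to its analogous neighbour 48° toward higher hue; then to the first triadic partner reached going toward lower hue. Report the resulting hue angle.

149°

square ↓ −90°: 311 − 90 = 221°
analog 48° ↑ +48°: 221 + 48 = 269°
triadic ↓ −120°: 269 − 120 = 149°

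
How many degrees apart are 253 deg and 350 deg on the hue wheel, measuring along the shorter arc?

|253 − 350| = 97.
97 ≤ 180, so the shorter arc is 97°.

97°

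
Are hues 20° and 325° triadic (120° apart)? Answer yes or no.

Angular distance: |20 − 325| = 305; shorter arc = 360 − 305 = 55°.
Triadic (120° apart) requires 120°.

no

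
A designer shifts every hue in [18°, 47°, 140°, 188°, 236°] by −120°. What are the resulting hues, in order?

258°, 287°, 20°, 68°, 116°

18 − 120 = -102 → -102 + 360 = 258°
47 − 120 = -73 → -73 + 360 = 287°
140 − 120 = 20°
188 − 120 = 68°
236 − 120 = 116°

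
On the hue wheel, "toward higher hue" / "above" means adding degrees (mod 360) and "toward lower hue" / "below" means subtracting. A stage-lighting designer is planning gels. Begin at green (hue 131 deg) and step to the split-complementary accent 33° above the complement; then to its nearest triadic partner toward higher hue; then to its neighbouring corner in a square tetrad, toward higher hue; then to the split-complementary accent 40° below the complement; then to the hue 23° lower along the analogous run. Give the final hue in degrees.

+213° (split-comp 33° ↑): 131 + 213 = 344°
+120° (triadic ↑): 344 + 120 = 464 → 464 − 360 = 104°
+90° (square ↑): 104 + 90 = 194°
+140° (split-comp 40° ↓): 194 + 140 = 334°
−23° (analog 23° ↓): 334 − 23 = 311°

311°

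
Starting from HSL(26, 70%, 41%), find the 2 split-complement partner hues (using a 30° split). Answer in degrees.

Complement of 26°: 26 + 180 = 206°
206 − 30 = 176°
206 + 30 = 236°

176° and 236°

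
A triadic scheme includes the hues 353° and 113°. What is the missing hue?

A triad places three hues 120° apart.
The full set through 113° is {113°, 233°, 353°}.
Given {113°, 353°}, the missing hue is 233°.

233°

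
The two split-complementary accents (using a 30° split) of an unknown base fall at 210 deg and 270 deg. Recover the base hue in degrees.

60°

The accents sit 30° either side of the complement, so the complement is their short-arc midpoint on the wheel.
Short-arc midpoint of 210° and 270°: 240°.
Base is 180° from the complement: 240 − 180 = 60°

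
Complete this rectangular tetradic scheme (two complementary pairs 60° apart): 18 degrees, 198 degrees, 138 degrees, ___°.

318°

A rectangular tetradic uses two complementary pairs 60° apart: offsets 0°, 60°, 180°, 240°.
Among {18°, 138°, 198°}, 198° and 18° are a 180° pair.
The remaining hue 138° needs its own complement: 138 + 180 = 318°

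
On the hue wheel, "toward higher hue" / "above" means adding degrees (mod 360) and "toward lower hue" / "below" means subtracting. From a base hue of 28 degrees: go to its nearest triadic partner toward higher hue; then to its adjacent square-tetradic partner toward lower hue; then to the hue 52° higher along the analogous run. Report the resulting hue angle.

28 + 120 = 148°   (triadic ↑)
148 − 90 = 58°   (square ↓)
58 + 52 = 110°   (analog 52° ↑)

110°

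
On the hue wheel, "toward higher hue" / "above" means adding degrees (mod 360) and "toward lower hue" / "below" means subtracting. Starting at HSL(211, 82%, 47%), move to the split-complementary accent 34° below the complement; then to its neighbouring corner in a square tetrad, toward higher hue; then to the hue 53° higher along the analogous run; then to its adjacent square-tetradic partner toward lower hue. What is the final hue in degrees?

50°

split-comp 34° ↓ +146°: 211 + 146 = 357°
square ↑ +90°: 357 + 90 = 447 → 447 − 360 = 87°
analog 53° ↑ +53°: 87 + 53 = 140°
square ↓ −90°: 140 − 90 = 50°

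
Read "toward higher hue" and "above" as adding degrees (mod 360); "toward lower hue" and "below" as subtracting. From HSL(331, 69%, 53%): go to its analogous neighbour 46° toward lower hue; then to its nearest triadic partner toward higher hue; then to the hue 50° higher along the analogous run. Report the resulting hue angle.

95°

331 − 46 = 285°   (analog 46° ↓)
285 + 120 = 405 → 405 − 360 = 45°   (triadic ↑)
45 + 50 = 95°   (analog 50° ↑)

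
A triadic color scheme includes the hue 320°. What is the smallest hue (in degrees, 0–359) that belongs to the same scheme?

80°

A triad places three hues 120° apart.
The full set through 320° is {80°, 200°, 320°}.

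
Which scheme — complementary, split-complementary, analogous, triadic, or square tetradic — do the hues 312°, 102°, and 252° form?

split-complementary

Sort the hues: 102°, 252°, 312°.
Successive gaps around the wheel: 150°, 60°, 150°.
Two 150° gaps and one 60° gap — a base hue opposite a pair of accents 30° either side of its complement — is the split-complementary pattern.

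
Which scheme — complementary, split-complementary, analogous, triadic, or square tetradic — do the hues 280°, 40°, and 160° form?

triadic

Sort the hues: 40°, 160°, 280°.
Successive gaps around the wheel: 120°, 120°, 120°.
Three hues equally spaced 120° apart form a triad.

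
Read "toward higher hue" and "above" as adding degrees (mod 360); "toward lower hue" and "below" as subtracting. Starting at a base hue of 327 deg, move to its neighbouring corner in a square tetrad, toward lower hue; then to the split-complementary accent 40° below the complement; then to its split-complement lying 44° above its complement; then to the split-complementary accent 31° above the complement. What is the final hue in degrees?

92°

square ↓ −90°: 327 − 90 = 237°
split-comp 40° ↓ +140°: 237 + 140 = 377 → 377 − 360 = 17°
split-comp 44° ↑ +224°: 17 + 224 = 241°
split-comp 31° ↑ +211°: 241 + 211 = 452 → 452 − 360 = 92°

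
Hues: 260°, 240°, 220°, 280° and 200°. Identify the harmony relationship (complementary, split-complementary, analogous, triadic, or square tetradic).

Sort the hues: 200°, 220°, 240°, 260°, 280°.
Successive gaps around the wheel: 20°, 20°, 20°, 20°, 280°.
A run of hues at equal small steps (20°) with one large closing gap is an analogous group.

analogous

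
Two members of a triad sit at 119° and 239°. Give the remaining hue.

359°

A triad spaces three hues 120° apart.
The full set is {119°, 239°, 359°}.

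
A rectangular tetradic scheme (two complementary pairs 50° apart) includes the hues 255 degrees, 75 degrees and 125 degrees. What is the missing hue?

A rectangular tetradic uses two complementary pairs 50° apart: offsets 0°, 50°, 180°, 230°.
Among {75°, 125°, 255°}, 255° and 75° are a 180° pair.
The remaining hue 125° needs its own complement: 125 + 180 = 305°

305°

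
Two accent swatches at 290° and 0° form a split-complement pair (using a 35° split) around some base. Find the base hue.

The accents sit 35° either side of the complement, so the complement is their short-arc midpoint on the wheel.
Short-arc midpoint of 290° and 0°: 325°.
Base is 180° from the complement: 325 − 180 = 145°

145°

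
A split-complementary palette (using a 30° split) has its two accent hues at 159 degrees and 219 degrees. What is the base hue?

9°

The accents sit 30° either side of the complement, so the complement is their short-arc midpoint on the wheel.
Short-arc midpoint of 159° and 219°: 189°.
Base is 180° from the complement: 189 − 180 = 9°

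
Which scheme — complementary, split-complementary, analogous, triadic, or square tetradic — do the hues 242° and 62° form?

complementary

Sort the hues: 62°, 242°.
Successive gaps around the wheel: 180°, 180°.
Two hues 180° apart are complementary.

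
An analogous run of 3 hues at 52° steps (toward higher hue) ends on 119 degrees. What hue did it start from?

15°

2 steps of 52° (toward higher hue) give a net shift of +104°.
Start = end − shift: 119 − 104 = 15°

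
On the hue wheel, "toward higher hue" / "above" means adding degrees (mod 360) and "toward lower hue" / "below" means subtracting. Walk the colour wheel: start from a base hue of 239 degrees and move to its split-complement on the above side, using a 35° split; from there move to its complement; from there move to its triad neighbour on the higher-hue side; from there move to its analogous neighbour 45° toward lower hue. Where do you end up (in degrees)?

349°

+215° (split-comp 35° ↑): 239 + 215 = 454 → 454 − 360 = 94°
+180° (complement): 94 + 180 = 274°
+120° (triadic ↑): 274 + 120 = 394 → 394 − 360 = 34°
−45° (analog 45° ↓): 34 − 45 = -11 → -11 + 360 = 349°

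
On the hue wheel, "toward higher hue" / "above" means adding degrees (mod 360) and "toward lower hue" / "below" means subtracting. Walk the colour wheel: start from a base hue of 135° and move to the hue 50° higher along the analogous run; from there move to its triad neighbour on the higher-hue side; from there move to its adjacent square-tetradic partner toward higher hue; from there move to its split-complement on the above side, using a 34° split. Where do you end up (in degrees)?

+50° (analog 50° ↑): 135 + 50 = 185°
+120° (triadic ↑): 185 + 120 = 305°
+90° (square ↑): 305 + 90 = 395 → 395 − 360 = 35°
+214° (split-comp 34° ↑): 35 + 214 = 249°

249°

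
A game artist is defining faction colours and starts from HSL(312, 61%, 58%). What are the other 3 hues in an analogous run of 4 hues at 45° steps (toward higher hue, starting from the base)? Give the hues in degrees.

357°, 42°, and 87°

312 + 45 = 357°
312 + 90 = 402 → 402 − 360 = 42°
312 + 135 = 447 → 447 − 360 = 87°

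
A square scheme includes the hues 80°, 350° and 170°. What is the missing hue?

260°

A square tetradic scheme places four hues every 90°.
The full set through 80° is {80°, 170°, 260°, 350°}.
Given {80°, 170°, 350°}, the missing hue is 260°.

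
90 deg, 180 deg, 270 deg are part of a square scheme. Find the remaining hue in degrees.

0°

A square tetradic scheme places four hues every 90°.
The full set through 90° is {0°, 90°, 180°, 270°}.
Given {90°, 180°, 270°}, the missing hue is 0°.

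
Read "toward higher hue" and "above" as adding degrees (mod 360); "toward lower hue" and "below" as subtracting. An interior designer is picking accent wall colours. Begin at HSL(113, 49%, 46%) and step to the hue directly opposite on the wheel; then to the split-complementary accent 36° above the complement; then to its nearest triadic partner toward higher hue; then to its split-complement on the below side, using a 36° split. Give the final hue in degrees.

53°

+180° (complement): 113 + 180 = 293°
+216° (split-comp 36° ↑): 293 + 216 = 509 → 509 − 360 = 149°
+120° (triadic ↑): 149 + 120 = 269°
+144° (split-comp 36° ↓): 269 + 144 = 413 → 413 − 360 = 53°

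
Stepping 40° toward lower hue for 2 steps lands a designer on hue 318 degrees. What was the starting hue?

2 steps of 40° (toward lower hue) give a net shift of −80°.
Start = end − shift: 318 + 80 = 398 → 398 − 360 = 38°

38°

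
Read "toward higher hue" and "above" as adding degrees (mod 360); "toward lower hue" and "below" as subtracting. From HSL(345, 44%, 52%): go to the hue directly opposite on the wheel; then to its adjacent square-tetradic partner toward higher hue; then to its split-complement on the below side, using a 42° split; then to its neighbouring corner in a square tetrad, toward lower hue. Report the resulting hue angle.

303°

345 + 180 = 525 → 525 − 360 = 165°   (complement)
165 + 90 = 255°   (square ↑)
255 + 138 = 393 → 393 − 360 = 33°   (split-comp 42° ↓)
33 − 90 = -57 → -57 + 360 = 303°   (square ↓)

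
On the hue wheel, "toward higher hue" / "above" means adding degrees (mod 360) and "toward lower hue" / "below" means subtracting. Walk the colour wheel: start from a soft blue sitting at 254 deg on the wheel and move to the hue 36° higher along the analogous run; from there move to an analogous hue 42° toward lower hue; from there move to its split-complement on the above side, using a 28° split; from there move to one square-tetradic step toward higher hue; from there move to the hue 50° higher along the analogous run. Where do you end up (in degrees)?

236°

254 + 36 = 290°   (analog 36° ↑)
290 − 42 = 248°   (analog 42° ↓)
248 + 208 = 456 → 456 − 360 = 96°   (split-comp 28° ↑)
96 + 90 = 186°   (square ↑)
186 + 50 = 236°   (analog 50° ↑)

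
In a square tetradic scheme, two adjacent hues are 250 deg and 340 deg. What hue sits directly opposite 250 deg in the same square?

A square tetradic scheme places four hues 90° apart; opposite corners are 180° apart.
250 + 180 = 430 → 430 − 360 = 70°

70°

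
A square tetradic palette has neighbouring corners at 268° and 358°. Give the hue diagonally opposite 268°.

88°

A square tetradic scheme places four hues 90° apart; opposite corners are 180° apart.
268 + 180 = 448 → 448 − 360 = 88°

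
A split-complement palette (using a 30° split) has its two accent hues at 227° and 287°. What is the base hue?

77°

The accents sit 30° either side of the complement, so the complement is their short-arc midpoint on the wheel.
Short-arc midpoint of 227° and 287°: 257°.
Base is 180° from the complement: 257 − 180 = 77°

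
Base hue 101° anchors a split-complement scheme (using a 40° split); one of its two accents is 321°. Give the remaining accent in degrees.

241°

Split-complementary hues sit 40° either side of the complement.
Complement of the base 101°: 101 + 180 = 281°
The given accent 321° is 40° one side of 281°; the other accent sits 40° the other side: 281 − 40 = 241°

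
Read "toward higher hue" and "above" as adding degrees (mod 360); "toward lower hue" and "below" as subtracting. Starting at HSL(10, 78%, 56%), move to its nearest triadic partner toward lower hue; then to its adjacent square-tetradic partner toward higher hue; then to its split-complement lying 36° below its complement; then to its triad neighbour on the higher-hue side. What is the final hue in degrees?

244°

10 − 120 = -110 → -110 + 360 = 250°   (triadic ↓)
250 + 90 = 340°   (square ↑)
340 + 144 = 484 → 484 − 360 = 124°   (split-comp 36° ↓)
124 + 120 = 244°   (triadic ↑)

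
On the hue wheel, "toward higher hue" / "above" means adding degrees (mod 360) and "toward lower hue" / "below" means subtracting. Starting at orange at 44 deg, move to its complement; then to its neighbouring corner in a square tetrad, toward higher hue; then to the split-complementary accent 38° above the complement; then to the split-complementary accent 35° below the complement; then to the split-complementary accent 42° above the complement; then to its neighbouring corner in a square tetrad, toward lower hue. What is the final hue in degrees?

89°

+180° (complement): 44 + 180 = 224°
+90° (square ↑): 224 + 90 = 314°
+218° (split-comp 38° ↑): 314 + 218 = 532 → 532 − 360 = 172°
+145° (split-comp 35° ↓): 172 + 145 = 317°
+222° (split-comp 42° ↑): 317 + 222 = 539 → 539 − 360 = 179°
−90° (square ↓): 179 − 90 = 89°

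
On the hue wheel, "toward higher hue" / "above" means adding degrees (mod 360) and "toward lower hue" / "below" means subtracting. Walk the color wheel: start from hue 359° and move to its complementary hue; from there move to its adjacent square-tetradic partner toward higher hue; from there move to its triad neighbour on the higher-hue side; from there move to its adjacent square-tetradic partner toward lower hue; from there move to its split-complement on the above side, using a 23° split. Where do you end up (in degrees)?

142°

+180° (complement): 359 + 180 = 539 → 539 − 360 = 179°
+90° (square ↑): 179 + 90 = 269°
+120° (triadic ↑): 269 + 120 = 389 → 389 − 360 = 29°
−90° (square ↓): 29 − 90 = -61 → -61 + 360 = 299°
+203° (split-comp 23° ↑): 299 + 203 = 502 → 502 − 360 = 142°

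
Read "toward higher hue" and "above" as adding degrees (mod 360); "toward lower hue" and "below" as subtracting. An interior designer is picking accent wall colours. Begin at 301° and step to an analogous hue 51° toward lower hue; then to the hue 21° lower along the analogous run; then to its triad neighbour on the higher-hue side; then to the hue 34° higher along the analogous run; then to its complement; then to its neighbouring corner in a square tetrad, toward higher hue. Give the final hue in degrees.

293°

−51° (analog 51° ↓): 301 − 51 = 250°
−21° (analog 21° ↓): 250 − 21 = 229°
+120° (triadic ↑): 229 + 120 = 349°
+34° (analog 34° ↑): 349 + 34 = 383 → 383 − 360 = 23°
+180° (complement): 23 + 180 = 203°
+90° (square ↑): 203 + 90 = 293°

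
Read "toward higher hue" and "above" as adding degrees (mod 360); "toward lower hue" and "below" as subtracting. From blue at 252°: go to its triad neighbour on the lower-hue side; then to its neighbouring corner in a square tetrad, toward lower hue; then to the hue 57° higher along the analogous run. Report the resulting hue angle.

triadic ↓ −120°: 252 − 120 = 132°
square ↓ −90°: 132 − 90 = 42°
analog 57° ↑ +57°: 42 + 57 = 99°

99°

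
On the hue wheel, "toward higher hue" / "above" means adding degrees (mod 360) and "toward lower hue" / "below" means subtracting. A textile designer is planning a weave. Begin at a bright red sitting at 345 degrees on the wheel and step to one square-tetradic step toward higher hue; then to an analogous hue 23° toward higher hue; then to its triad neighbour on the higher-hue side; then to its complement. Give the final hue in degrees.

square ↑ +90°: 345 + 90 = 435 → 435 − 360 = 75°
analog 23° ↑ +23°: 75 + 23 = 98°
triadic ↑ +120°: 98 + 120 = 218°
complement +180°: 218 + 180 = 398 → 398 − 360 = 38°

38°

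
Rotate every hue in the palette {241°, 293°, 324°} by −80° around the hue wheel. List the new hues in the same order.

241 − 80 = 161°
293 − 80 = 213°
324 − 80 = 244°

161°, 213°, 244°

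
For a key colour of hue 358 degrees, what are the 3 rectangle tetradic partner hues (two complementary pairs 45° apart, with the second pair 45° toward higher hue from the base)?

A rectangular tetradic uses two complementary pairs 45° apart: offsets 0°, 45°, 180°, 225°.
358 + 45 = 403 → 403 − 360 = 43°
358 + 180 = 538 → 538 − 360 = 178°
358 + 225 = 583 → 583 − 360 = 223°

43°, 178°, and 223°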